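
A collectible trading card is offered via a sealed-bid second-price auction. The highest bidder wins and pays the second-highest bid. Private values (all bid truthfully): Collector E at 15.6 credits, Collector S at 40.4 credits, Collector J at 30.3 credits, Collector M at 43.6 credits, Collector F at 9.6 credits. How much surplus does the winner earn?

Winner's surplus: 3.2 credits.

Ranking the bids: Collector M 43.6 credits, then Collector S 40.4 credits, then Collector J 30.3 credits, then Collector E 15.6 credits, then Collector F 9.6 credits.
Collector M wins with the top bid and pays the second-highest, 40.4 credits.
Surplus = 43.6 credits − 40.4 credits = 3.2 credits.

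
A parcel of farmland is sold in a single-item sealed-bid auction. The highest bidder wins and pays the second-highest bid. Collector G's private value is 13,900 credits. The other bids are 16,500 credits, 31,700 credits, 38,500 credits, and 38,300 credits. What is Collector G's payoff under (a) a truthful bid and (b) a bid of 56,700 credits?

The highest competing bid is 38,500 credits.
Bidding truthfully at 13,900 credits: the top bid is 38,500 credits (a rival), so Collector G loses. Payoff = 0 credits.
Bidding 56,700 credits: Collector G has the top bid, wins, and pays the second-highest bid 38,500 credits. Payoff = 13,900 credits − 38,500 credits = -24,600 credits.
This is the dominant-strategy logic: truthful bidding weakly beats any alternative.

Truthful: 0 credits; alternative: -24,600 credits.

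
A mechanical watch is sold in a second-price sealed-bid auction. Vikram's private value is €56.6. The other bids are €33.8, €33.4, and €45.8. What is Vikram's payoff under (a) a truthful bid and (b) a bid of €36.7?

(a) €10.8  (b) €0.0

The highest competing bid is €45.8.
Bidding truthfully at €56.6: Vikram has the top bid, wins, and pays the second-highest bid €45.8. Payoff = €56.6 − €45.8 = €10.8.
Bidding €36.7: the top bid is €45.8 (a rival), so Vikram loses. Payoff = €0.0.
Deviating from a truthful bid can only lose payoff in a second-price auction — never gain.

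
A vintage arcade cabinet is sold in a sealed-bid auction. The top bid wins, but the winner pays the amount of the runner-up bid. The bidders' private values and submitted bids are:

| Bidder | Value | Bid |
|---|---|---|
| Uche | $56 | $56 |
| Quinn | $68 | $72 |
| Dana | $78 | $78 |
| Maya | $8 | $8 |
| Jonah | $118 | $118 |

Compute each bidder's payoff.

Ranking the bids: Jonah $118 > Dana $78 > Quinn $72 > Uche $56 > Maya $8.
Jonah has the top bid and wins; the price is the second-highest bid, $78.
Jonah's payoff = $118 − $78 = $40. All other bidders lose, so their payoff is 0.

Payoffs: Uche $0, Quinn $0, Dana $0, Maya $0, Jonah $40.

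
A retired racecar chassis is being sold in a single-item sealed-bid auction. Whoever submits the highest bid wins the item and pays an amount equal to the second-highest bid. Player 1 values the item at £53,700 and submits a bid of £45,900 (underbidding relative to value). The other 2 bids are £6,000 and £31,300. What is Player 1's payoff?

The bidder's payoff: £22,400.

Highest competing bid: £31,300.
Player 1's bid £45,900 is the highest overall, so Player 1 wins and pays the second-highest bid, £31,300.
Payoff = value − price = £53,700 − £31,300 = £22,400.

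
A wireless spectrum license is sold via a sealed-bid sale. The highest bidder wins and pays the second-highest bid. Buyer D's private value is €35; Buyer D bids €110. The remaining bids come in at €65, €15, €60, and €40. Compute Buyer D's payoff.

-€30

Highest competing bid: €65.
Buyer D's bid €110 is the highest overall, so Buyer D wins and pays the second-highest bid, €65.
Payoff = value − price = €35 − €65 = -€30.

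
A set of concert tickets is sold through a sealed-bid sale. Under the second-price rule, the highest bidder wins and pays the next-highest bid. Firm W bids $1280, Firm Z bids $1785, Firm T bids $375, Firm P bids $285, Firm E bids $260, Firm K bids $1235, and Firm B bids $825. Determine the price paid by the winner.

Ordered from highest: Firm Z $1785, then Firm W $1280, then Firm K $1235, then Firm B $825, then Firm T $375, then Firm P $285, then Firm E $260.
Firm Z has the highest bid, so Firm Z wins.
The second-highest bid is $1280, so that is what Firm Z pays.

Price paid: $1280.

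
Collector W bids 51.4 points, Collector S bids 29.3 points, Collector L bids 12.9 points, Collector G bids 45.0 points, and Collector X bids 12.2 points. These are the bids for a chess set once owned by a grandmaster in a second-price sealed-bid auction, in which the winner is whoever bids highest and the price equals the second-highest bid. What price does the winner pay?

Ranking the bids: Collector W 51.4 points, then Collector G 45.0 points, then Collector S 29.3 points, then Collector L 12.9 points, then Collector X 12.2 points.
Collector W is the highest bidder, so Collector W wins.
Under the second-price rule, the price is the second-highest bid: 45.0 points.

The winner pays 45.0 points.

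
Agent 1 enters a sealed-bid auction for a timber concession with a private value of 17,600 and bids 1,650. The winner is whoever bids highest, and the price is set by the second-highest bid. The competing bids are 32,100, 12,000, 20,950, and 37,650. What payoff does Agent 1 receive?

The bidder's payoff: 0.

Highest competing bid: 37,650.
Agent 1's bid 1,650 is not the highest, so Agent 1 loses, pays nothing, and earns zero payoff.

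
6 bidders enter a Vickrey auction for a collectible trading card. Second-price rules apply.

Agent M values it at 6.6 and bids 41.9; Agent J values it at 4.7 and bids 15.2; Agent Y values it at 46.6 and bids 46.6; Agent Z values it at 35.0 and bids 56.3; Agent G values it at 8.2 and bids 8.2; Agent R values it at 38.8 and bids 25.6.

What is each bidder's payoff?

Payoffs: Agent M 0.0, Agent J 0.0, Agent Y 0.0, Agent Z -11.6, Agent G 0.0, Agent R 0.0.

Ranking the bids: Agent Z 56.3; Agent Y 46.6; Agent M 41.9; Agent R 25.6; Agent J 15.2; Agent G 8.2.
Agent Z has the top bid and wins; the price is the second-highest bid, 46.6.
Agent Z's payoff = 35.0 − 46.6 = -11.6. All other bidders lose, so their payoff is 0.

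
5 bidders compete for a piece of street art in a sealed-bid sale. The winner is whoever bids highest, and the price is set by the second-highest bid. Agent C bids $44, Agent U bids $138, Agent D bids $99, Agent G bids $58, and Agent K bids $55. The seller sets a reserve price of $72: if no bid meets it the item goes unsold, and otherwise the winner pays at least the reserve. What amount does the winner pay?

Bids in descending order: Agent U $138; Agent D $99; Agent G $58; Agent K $55; Agent C $44.
Agent U has the highest bid, so Agent U wins.
The second-highest bid is $99, which exceeds the reserve, so that sets the price.

$99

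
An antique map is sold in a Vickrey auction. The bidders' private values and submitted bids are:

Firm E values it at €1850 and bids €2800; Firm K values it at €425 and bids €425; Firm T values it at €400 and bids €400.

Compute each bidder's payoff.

Bids in descending order: Firm E €2800, then Firm K €425, then Firm T €400.
Firm E has the top bid and wins; the price is the second-highest bid, €425.
Firm E's payoff = €1850 − €425 = €1425. All other bidders lose, so their payoff is 0.

Payoffs: Firm E €1425, Firm K €0, Firm T €0.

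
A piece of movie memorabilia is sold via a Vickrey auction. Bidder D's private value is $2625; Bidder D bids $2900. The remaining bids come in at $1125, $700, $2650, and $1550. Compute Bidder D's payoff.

Highest competing bid: $2650.
Bidder D's bid $2900 is the highest overall, so Bidder D wins and pays the second-highest bid, $2650.
Payoff = value − price = $2625 − $2650 = -$25.
Overbidding won the item at a price above value — truthful bidding would have avoided this loss.

Payoff = -$25.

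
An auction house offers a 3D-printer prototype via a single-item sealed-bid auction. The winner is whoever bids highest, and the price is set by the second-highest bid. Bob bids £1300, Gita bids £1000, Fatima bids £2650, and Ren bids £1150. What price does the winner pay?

Price paid: £1300.

Sorted high to low: Fatima £2650 > Bob £1300 > Ren £1150 > Gita £1000.
Fatima has the highest bid, so Fatima wins.
The second-highest bid is £1300, so that is what Fatima pays.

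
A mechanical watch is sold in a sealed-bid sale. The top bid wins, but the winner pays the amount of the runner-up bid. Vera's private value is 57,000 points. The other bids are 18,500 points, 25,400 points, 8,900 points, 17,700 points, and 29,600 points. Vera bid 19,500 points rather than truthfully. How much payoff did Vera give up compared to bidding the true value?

Regret: 27,400 points.

The highest competing bid is 29,600 points.
Bidding truthfully at 57,000 points: Vera has the top bid, wins, and pays the second-highest bid 29,600 points. Payoff = 57,000 points − 29,600 points = 27,400 points.
Bidding 19,500 points: the top bid is 29,600 points (a rival), so Vera loses. Payoff = 0 points.
Regret = truthful payoff − actual payoff = 27,400 points − 0 points = 27,400 points.
This is the dominant-strategy logic: truthful bidding weakly beats any alternative.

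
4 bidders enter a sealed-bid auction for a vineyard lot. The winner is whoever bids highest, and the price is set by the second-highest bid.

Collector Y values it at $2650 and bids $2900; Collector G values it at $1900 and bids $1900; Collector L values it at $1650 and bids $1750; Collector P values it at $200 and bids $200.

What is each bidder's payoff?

Ranking the bids: Collector Y $2900, then Collector G $1900, then Collector L $1750, then Collector P $200.
Collector Y has the top bid and wins; the price is the second-highest bid, $1900.
Collector Y's payoff = $2650 − $1900 = $750. All other bidders lose, so their payoff is 0.

Collector Y $750, Collector G $0, Collector L $0, Collector P $0.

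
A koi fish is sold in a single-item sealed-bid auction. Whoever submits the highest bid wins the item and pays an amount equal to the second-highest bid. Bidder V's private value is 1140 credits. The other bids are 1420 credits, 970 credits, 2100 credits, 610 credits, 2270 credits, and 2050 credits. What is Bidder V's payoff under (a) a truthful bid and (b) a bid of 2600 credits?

(a) 0 credits  (b) -1130 credits

The highest competing bid is 2270 credits.
Bidding truthfully at 1140 credits: the top bid is 2270 credits (a rival), so Bidder V loses. Payoff = 0 credits.
Bidding 2600 credits: Bidder V has the top bid, wins, and pays the second-highest bid 2270 credits. Payoff = 1140 credits − 2270 credits = -1130 credits.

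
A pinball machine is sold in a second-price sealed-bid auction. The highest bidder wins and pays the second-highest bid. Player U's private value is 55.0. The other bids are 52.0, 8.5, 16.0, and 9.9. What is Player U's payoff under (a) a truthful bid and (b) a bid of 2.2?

Truthful: 3.0; alternative: 0.0.

The highest competing bid is 52.0.
Bidding truthfully at 55.0: Player U has the top bid, wins, and pays the second-highest bid 52.0. Payoff = 55.0 − 52.0 = 3.0.
Bidding 2.2: the top bid is 52.0 (a rival), so Player U loses. Payoff = 0.0.
Deviating from a truthful bid can only lose payoff in a second-price auction — never gain.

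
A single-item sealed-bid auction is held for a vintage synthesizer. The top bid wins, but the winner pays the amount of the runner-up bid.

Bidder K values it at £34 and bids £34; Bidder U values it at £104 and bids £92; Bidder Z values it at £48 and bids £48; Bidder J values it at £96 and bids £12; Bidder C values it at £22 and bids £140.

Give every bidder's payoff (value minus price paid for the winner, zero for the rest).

Sorted high to low: Bidder C £140 > Bidder U £92 > Bidder Z £48 > Bidder K £34 > Bidder J £12.
Bidder C has the top bid and wins; the price is the second-highest bid, £92.
Bidder C's payoff = £22 − £92 = -£70. All other bidders lose, so their payoff is 0.

Bidder K £0, Bidder U £0, Bidder Z £0, Bidder J £0, Bidder C -£70.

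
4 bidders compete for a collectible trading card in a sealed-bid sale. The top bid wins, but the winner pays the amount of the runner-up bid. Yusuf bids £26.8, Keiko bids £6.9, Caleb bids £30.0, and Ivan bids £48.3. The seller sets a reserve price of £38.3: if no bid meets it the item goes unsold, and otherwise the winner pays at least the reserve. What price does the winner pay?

The winner pays £38.3.

Ranking the bids: Ivan £48.3 > Caleb £30.0 > Yusuf £26.8 > Keiko £6.9.
Ivan has the highest bid, so Ivan wins.
The second-highest bid is £30.0, but the reserve £38.3 is higher, so the price is the reserve.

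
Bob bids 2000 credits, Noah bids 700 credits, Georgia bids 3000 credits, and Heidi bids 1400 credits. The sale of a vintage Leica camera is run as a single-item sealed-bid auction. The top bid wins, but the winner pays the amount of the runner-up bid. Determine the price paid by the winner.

2000 credits

Sorted high to low: Georgia 3000 credits, then Bob 2000 credits, then Heidi 1400 credits, then Noah 700 credits.
Georgia has the highest bid, so Georgia wins.
The second-highest bid is 2000 credits, so that is what Georgia pays.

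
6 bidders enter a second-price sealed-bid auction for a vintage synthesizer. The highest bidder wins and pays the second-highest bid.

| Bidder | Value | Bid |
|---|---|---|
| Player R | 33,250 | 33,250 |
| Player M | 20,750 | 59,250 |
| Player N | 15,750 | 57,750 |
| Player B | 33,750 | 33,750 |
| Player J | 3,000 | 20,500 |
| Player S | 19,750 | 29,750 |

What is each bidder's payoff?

Bids in descending order: Player M 59,250 > Player N 57,750 > Player B 33,750 > Player R 33,250 > Player S 29,750 > Player J 20,500.
Player M has the top bid and wins; the price is the second-highest bid, 57,750.
Player M's payoff = 20,750 − 57,750 = -37,000. All other bidders lose, so their payoff is 0.

Payoffs: Player R 0, Player M -37,000, Player N 0, Player B 0, Player J 0, Player S 0.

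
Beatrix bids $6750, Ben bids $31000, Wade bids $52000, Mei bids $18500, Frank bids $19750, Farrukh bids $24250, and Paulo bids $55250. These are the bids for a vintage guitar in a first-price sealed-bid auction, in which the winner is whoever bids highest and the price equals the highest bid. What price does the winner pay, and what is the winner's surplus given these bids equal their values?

Price $55250; surplus $0.

Ordered from highest: Paulo $55250; Wade $52000; Ben $31000; Farrukh $24250; Frank $19750; Mei $18500; Beatrix $6750.
Paulo is the highest bidder, so Paulo wins.
Under the first-price rule, the price is the highest bid: $55250.
Surplus = $55250 − $55250 = $0.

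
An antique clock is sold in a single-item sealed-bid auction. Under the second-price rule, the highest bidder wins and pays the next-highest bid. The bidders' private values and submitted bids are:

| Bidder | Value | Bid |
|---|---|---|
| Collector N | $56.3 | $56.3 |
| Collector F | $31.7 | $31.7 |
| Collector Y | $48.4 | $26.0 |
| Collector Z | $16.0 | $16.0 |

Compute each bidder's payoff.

Payoffs: Collector N $24.6, Collector F $0.0, Collector Y $0.0, Collector Z $0.0.

Ordered from highest: Collector N $56.3; Collector F $31.7; Collector Y $26.0; Collector Z $16.0.
Collector N has the top bid and wins; the price is the second-highest bid, $31.7.
Collector N's payoff = $56.3 − $31.7 = $24.6. All other bidders lose, so their payoff is 0.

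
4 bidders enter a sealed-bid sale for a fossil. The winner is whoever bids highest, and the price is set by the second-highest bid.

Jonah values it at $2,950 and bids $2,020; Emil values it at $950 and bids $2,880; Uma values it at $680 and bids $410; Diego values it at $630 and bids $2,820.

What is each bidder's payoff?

Ordered from highest: Emil $2,880; Diego $2,820; Jonah $2,020; Uma $410.
Emil has the top bid and wins; the price is the second-highest bid, $2,820.
Emil's payoff = $950 − $2,820 = -$1,870. All other bidders lose, so their payoff is 0.

Payoffs: Jonah $0, Emil -$1,870, Uma $0, Diego $0.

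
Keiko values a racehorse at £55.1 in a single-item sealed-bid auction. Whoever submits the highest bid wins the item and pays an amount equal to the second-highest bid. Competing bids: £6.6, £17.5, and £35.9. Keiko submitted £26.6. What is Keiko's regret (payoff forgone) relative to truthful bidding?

Regret: £19.2.

The highest competing bid is £35.9.
Bidding truthfully at £55.1: Keiko has the top bid, wins, and pays the second-highest bid £35.9. Payoff = £55.1 − £35.9 = £19.2.
Bidding £26.6: the top bid is £35.9 (a rival), so Keiko loses. Payoff = £0.0.
Regret = truthful payoff − actual payoff = £19.2 − £0.0 = £19.2.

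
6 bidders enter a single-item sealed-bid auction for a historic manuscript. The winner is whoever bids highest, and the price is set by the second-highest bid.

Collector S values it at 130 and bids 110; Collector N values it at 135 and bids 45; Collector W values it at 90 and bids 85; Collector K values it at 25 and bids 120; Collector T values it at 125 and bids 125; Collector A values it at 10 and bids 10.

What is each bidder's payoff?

Ordered from highest: Collector T 125; Collector K 120; Collector S 110; Collector W 85; Collector N 45; Collector A 10.
Collector T has the top bid and wins; the price is the second-highest bid, 120.
Collector T's payoff = 125 − 120 = 5. All other bidders lose, so their payoff is 0.

Collector S 0, Collector N 0, Collector W 0, Collector K 0, Collector T 5, Collector A 0.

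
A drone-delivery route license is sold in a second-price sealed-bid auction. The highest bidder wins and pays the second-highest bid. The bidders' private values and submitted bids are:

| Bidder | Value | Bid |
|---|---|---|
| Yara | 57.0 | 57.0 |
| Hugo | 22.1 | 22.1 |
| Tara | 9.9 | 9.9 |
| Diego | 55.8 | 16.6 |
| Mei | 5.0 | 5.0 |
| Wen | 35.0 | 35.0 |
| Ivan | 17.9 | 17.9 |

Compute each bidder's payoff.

Bids in descending order: Yara 57.0; Wen 35.0; Hugo 22.1; Ivan 17.9; Diego 16.6; Tara 9.9; Mei 5.0.
Yara has the top bid and wins; the price is the second-highest bid, 35.0.
Yara's payoff = 57.0 − 35.0 = 22.0. All other bidders lose, so their payoff is 0.

Yara 22.0, Hugo 0.0, Tara 0.0, Diego 0.0, Mei 0.0, Wen 0.0, Ivan 0.0.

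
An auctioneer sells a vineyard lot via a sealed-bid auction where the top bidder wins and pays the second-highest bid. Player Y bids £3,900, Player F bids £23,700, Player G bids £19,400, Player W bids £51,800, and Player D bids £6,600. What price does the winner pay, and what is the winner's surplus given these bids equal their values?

Sorted high to low: Player W £51,800 > Player F £23,700 > Player G £19,400 > Player D £6,600 > Player Y £3,900.
Player W is the highest bidder, so Player W wins.
Under the second-price rule, the price is the second-highest bid: £23,700.
Surplus = £51,800 − £23,700 = £28,100.

Price £23,700; surplus £28,100.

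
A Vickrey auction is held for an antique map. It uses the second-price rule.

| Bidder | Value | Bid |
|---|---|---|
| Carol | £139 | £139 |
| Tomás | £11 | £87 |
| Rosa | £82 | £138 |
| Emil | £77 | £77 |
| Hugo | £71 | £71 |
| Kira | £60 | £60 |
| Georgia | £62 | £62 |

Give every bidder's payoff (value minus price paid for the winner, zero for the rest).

Payoffs: Carol £1, Tomás £0, Rosa £0, Emil £0, Hugo £0, Kira £0, Georgia £0.

Ranking the bids: Carol £139, then Rosa £138, then Tomás £87, then Emil £77, then Hugo £71, then Georgia £62, then Kira £60.
Carol has the top bid and wins; the price is the second-highest bid, £138.
Carol's payoff = £139 − £138 = £1. All other bidders lose, so their payoff is 0.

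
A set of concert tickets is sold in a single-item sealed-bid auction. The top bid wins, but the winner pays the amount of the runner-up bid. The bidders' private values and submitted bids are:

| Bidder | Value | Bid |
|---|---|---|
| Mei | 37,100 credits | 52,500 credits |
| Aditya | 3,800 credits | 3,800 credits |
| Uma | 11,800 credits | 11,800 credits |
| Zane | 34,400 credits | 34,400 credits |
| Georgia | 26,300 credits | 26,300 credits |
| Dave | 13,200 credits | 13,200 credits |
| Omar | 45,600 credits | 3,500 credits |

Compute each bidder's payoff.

Ordered from highest: Mei 52,500 credits; Zane 34,400 credits; Georgia 26,300 credits; Dave 13,200 credits; Uma 11,800 credits; Aditya 3,800 credits; Omar 3,500 credits.
Mei has the top bid and wins; the price is the second-highest bid, 34,400 credits.
Mei's payoff = 37,100 credits − 34,400 credits = 2,700 credits. All other bidders lose, so their payoff is 0.

Mei 2,700 credits, Aditya 0 credits, Uma 0 credits, Zane 0 credits, Georgia 0 credits, Dave 0 credits, Omar 0 credits.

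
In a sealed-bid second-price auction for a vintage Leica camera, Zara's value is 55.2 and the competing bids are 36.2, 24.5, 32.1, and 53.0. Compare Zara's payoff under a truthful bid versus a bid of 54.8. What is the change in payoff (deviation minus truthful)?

The highest competing bid is 53.0.
Bidding truthfully at 55.2: Zara has the top bid, wins, and pays the second-highest bid 53.0. Payoff = 55.2 − 53.0 = 2.2.
Bidding 54.8: Zara has the top bid, wins, and pays the second-highest bid 53.0. Payoff = 55.2 − 53.0 = 2.2.
Change = 2.2 − 2.2 = 0.0.

Payoff change: 0.0.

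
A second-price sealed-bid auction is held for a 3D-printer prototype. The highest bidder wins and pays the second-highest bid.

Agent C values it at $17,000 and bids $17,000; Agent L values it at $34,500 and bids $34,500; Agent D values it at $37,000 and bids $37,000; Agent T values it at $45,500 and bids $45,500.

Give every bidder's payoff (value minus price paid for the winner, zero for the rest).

Ranking the bids: Agent T $45,500 > Agent D $37,000 > Agent L $34,500 > Agent C $17,000.
Agent T has the top bid and wins; the price is the second-highest bid, $37,000.
Agent T's payoff = $45,500 − $37,000 = $8,500. All other bidders lose, so their payoff is 0.

Payoffs: Agent C $0, Agent L $0, Agent D $0, Agent T $8,500.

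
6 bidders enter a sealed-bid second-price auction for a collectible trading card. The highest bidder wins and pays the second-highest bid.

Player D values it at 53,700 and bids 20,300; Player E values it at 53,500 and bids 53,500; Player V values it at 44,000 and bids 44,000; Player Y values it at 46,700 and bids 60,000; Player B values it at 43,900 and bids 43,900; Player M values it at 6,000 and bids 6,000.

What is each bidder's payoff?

Payoffs: Player D 0, Player E 0, Player V 0, Player Y -6,800, Player B 0, Player M 0.

Ordered from highest: Player Y 60,000; Player E 53,500; Player V 44,000; Player B 43,900; Player D 20,300; Player M 6,000.
Player Y has the top bid and wins; the price is the second-highest bid, 53,500.
Player Y's payoff = 46,700 − 53,500 = -6,800. All other bidders lose, so their payoff is 0.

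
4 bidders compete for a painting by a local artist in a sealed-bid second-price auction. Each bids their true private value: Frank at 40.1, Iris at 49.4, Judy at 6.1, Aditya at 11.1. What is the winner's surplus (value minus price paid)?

Ranking the bids: Iris 49.4; Frank 40.1; Aditya 11.1; Judy 6.1.
Iris wins with the top bid and pays the second-highest, 40.1.
Surplus = 49.4 − 40.1 = 9.3.

Winner's surplus: 9.3.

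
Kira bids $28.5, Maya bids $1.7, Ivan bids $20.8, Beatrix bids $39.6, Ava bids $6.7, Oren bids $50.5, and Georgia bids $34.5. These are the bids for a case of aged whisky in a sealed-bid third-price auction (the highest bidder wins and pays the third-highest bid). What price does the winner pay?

Sorted high to low: Oren $50.5 > Beatrix $39.6 > Georgia $34.5 > Kira $28.5 > Ivan $20.8 > Ava $6.7 > Maya $1.7.
Oren is the highest bidder, so Oren wins.
Under the third-price rule, the price is the third-highest bid: $34.5.

The winner pays $34.5.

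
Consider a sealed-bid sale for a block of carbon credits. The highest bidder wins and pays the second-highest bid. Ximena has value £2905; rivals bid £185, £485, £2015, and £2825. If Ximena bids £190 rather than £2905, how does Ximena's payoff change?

Payoff change: -£80.

The highest competing bid is £2825.
Bidding truthfully at £2905: Ximena has the top bid, wins, and pays the second-highest bid £2825. Payoff = £2905 − £2825 = £80.
Bidding £190: the top bid is £2825 (a rival), so Ximena loses. Payoff = £0.
Change = £0 − £80 = -£80.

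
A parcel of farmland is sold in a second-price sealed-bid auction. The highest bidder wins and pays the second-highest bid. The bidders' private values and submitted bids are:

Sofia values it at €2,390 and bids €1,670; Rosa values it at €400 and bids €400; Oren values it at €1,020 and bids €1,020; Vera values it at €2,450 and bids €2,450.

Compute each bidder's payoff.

Sofia €0, Rosa €0, Oren €0, Vera €780.

Ranking the bids: Vera €2,450 > Sofia €1,670 > Oren €1,020 > Rosa €400.
Vera has the top bid and wins; the price is the second-highest bid, €1,670.
Vera's payoff = €2,450 − €1,670 = €780. All other bidders lose, so their payoff is 0.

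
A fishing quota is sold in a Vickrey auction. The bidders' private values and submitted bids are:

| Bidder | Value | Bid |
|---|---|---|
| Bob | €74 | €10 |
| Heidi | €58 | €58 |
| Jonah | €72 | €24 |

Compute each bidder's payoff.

Payoffs: Bob €0, Heidi €34, Jonah €0.

Ordered from highest: Heidi €58 > Jonah €24 > Bob €10.
Heidi has the top bid and wins; the price is the second-highest bid, €24.
Heidi's payoff = €58 − €24 = €34. All other bidders lose, so their payoff is 0.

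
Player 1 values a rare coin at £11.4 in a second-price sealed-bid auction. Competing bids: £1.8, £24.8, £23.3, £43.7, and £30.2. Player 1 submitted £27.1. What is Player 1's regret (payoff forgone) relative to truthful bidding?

The highest competing bid is £43.7.
Bidding truthfully at £11.4: the top bid is £43.7 (a rival), so Player 1 loses. Payoff = £0.0.
Bidding £27.1: the top bid is £43.7 (a rival), so Player 1 loses. Payoff = £0.0.
Regret = truthful payoff − actual payoff = £0.0 − £0.0 = £0.0.
The bid only affects whether you win, not the price — here both bids land on the same side of the top rival bid, so the deviation is payoff-neutral.

£0.0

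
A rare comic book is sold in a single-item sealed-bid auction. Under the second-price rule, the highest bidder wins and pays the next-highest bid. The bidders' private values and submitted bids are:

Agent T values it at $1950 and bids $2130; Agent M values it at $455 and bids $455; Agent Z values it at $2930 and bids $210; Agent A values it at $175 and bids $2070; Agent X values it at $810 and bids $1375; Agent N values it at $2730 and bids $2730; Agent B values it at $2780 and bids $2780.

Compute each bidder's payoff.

Bids in descending order: Agent B $2780, then Agent N $2730, then Agent T $2130, then Agent A $2070, then Agent X $1375, then Agent M $455, then Agent Z $210.
Agent B has the top bid and wins; the price is the second-highest bid, $2730.
Agent B's payoff = $2780 − $2730 = $50. All other bidders lose, so their payoff is 0.

Payoffs: Agent T $0, Agent M $0, Agent Z $0, Agent A $0, Agent X $0, Agent N $0, Agent B $50.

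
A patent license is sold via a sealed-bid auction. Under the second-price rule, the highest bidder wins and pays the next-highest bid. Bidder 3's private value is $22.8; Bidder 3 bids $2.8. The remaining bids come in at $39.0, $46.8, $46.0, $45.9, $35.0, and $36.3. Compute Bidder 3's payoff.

Payoff = $0.0.

Highest competing bid: $46.8.
Bidder 3's bid $2.8 is not the highest, so Bidder 3 loses, pays nothing, and earns zero payoff.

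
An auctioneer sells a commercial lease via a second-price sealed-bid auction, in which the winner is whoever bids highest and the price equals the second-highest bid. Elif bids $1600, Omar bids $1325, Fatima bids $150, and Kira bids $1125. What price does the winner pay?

Bids in descending order: Elif $1600, then Omar $1325, then Kira $1125, then Fatima $150.
Elif is the highest bidder, so Elif wins.
Under the second-price rule, the price is the second-highest bid: $1325.

The winner pays $1325.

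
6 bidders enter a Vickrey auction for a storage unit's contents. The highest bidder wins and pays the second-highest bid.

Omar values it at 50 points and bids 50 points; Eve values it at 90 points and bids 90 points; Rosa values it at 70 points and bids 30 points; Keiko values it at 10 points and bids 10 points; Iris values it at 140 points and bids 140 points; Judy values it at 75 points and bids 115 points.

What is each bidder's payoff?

Bids in descending order: Iris 140 points, then Judy 115 points, then Eve 90 points, then Omar 50 points, then Rosa 30 points, then Keiko 10 points.
Iris has the top bid and wins; the price is the second-highest bid, 115 points.
Iris's payoff = 140 points − 115 points = 25 points. All other bidders lose, so their payoff is 0.

Payoffs: Omar 0 points, Eve 0 points, Rosa 0 points, Keiko 0 points, Iris 25 points, Judy 0 points.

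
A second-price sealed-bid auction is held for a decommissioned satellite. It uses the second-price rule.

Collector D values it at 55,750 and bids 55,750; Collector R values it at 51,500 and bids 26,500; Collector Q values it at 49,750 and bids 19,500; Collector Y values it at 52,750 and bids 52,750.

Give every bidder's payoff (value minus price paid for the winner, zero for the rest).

Ordered from highest: Collector D 55,750 > Collector Y 52,750 > Collector R 26,500 > Collector Q 19,500.
Collector D has the top bid and wins; the price is the second-highest bid, 52,750.
Collector D's payoff = 55,750 − 52,750 = 3,000. All other bidders lose, so their payoff is 0.

Collector D 3,000, Collector R 0, Collector Q 0, Collector Y 0.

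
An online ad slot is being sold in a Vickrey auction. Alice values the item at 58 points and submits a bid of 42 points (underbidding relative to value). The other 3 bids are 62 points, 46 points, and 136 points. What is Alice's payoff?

0 points

Highest competing bid: 136 points.
Alice's bid 42 points is not the highest, so Alice loses, pays nothing, and earns zero payoff.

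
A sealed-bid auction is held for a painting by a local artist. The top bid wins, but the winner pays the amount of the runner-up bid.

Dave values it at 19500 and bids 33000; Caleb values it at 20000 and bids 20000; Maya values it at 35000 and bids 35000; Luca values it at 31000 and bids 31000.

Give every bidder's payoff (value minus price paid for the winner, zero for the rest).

Ordered from highest: Maya 35000 > Dave 33000 > Luca 31000 > Caleb 20000.
Maya has the top bid and wins; the price is the second-highest bid, 33000.
Maya's payoff = 35000 − 33000 = 2000. All other bidders lose, so their payoff is 0.

Dave 0, Caleb 0, Maya 2000, Luca 0.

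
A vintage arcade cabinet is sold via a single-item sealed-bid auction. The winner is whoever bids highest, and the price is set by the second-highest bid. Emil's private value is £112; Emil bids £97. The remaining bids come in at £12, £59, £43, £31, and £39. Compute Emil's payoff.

Highest competing bid: £59.
Emil's bid £97 is the highest overall, so Emil wins and pays the second-highest bid, £59.
Payoff = value − price = £112 − £59 = £53.

Payoff = £53.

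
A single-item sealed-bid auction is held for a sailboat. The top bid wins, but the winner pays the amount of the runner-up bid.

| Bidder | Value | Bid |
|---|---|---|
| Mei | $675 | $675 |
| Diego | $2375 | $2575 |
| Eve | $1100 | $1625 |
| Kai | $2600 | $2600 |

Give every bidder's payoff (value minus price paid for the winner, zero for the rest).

Mei $0, Diego $0, Eve $0, Kai $25.

Ranking the bids: Kai $2600 > Diego $2575 > Eve $1625 > Mei $675.
Kai has the top bid and wins; the price is the second-highest bid, $2575.
Kai's payoff = $2600 − $2575 = $25. All other bidders lose, so their payoff is 0.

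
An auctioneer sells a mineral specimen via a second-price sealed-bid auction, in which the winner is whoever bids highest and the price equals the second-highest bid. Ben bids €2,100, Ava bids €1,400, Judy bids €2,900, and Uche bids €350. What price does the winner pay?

Ordered from highest: Judy €2,900, then Ben €2,100, then Ava €1,400, then Uche €350.
Judy is the highest bidder, so Judy wins.
Under the second-price rule, the price is the second-highest bid: €2,100.

€2,100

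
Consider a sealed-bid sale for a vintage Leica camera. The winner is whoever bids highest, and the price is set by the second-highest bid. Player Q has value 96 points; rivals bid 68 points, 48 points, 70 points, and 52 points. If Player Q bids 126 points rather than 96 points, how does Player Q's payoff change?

The highest competing bid is 70 points.
Bidding truthfully at 96 points: Player Q has the top bid, wins, and pays the second-highest bid 70 points. Payoff = 96 points − 70 points = 26 points.
Bidding 126 points: Player Q has the top bid, wins, and pays the second-highest bid 70 points. Payoff = 96 points − 70 points = 26 points.
Change = 26 points − 26 points = 0 points.

Change in payoff: 0 points.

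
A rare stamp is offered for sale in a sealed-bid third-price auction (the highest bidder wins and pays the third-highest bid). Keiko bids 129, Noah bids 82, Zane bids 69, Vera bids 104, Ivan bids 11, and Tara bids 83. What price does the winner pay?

Ordered from highest: Keiko 129 > Vera 104 > Tara 83 > Noah 82 > Zane 69 > Ivan 11.
Keiko is the highest bidder, so Keiko wins.
Under the third-price rule, the price is the third-highest bid: 83.

Price paid: 83.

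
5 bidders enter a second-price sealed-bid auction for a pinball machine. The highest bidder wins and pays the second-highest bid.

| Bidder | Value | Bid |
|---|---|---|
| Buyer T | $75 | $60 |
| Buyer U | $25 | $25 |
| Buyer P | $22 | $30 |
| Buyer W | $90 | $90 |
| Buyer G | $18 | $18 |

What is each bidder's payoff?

Buyer T $0, Buyer U $0, Buyer P $0, Buyer W $30, Buyer G $0.

Bids in descending order: Buyer W $90, then Buyer T $60, then Buyer P $30, then Buyer U $25, then Buyer G $18.
Buyer W has the top bid and wins; the price is the second-highest bid, $60.
Buyer W's payoff = $90 − $60 = $30. All other bidders lose, so their payoff is 0.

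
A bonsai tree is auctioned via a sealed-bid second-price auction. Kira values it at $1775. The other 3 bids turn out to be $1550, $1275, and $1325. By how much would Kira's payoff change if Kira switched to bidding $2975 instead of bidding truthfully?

The highest competing bid is $1550.
Bidding truthfully at $1775: Kira has the top bid, wins, and pays the second-highest bid $1550. Payoff = $1775 − $1550 = $225.
Bidding $2975: Kira has the top bid, wins, and pays the second-highest bid $1550. Payoff = $1775 − $1550 = $225.
Change = $225 − $225 = $0.
The bid only affects whether you win, not the price — here both bids land on the same side of the top rival bid, so the deviation is payoff-neutral.

Payoff change: $0.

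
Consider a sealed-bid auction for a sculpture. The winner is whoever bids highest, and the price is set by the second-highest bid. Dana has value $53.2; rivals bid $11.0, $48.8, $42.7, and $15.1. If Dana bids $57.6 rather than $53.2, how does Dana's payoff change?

$0.0

The highest competing bid is $48.8.
Bidding truthfully at $53.2: Dana has the top bid, wins, and pays the second-highest bid $48.8. Payoff = $53.2 − $48.8 = $4.4.
Bidding $57.6: Dana has the top bid, wins, and pays the second-highest bid $48.8. Payoff = $53.2 − $48.8 = $4.4.
Change = $4.4 − $4.4 = $0.0.
The bid only affects whether you win, not the price — here both bids land on the same side of the top rival bid, so the deviation is payoff-neutral.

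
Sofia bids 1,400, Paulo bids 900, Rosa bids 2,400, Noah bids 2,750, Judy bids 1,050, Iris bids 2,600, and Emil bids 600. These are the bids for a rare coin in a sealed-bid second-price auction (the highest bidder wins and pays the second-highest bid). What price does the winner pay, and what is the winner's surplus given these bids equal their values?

Price 2,600; surplus 150.

Bids in descending order: Noah 2,750 > Iris 2,600 > Rosa 2,400 > Sofia 1,400 > Judy 1,050 > Paulo 900 > Emil 600.
Noah is the highest bidder, so Noah wins.
Under the second-price rule, the price is the second-highest bid: 2,600.
Surplus = 2,750 − 2,600 = 150.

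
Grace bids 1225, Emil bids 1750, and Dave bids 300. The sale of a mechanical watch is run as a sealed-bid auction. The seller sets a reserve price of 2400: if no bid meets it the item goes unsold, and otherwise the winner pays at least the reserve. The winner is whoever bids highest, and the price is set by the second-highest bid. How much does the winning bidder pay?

Sorted high to low: Emil 1750; Grace 1225; Dave 300.
The top bid 1750 is below the reserve 2400, so the item goes unsold and nothing is paid.

unsold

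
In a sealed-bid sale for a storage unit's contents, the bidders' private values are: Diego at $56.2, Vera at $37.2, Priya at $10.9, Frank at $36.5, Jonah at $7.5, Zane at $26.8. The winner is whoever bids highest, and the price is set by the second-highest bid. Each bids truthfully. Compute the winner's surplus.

Ordered from highest: Diego $56.2; Vera $37.2; Frank $36.5; Zane $26.8; Priya $10.9; Jonah $7.5.
Diego wins with the top bid and pays the second-highest, $37.2.
Surplus = $56.2 − $37.2 = $19.0.

Surplus = $19.0.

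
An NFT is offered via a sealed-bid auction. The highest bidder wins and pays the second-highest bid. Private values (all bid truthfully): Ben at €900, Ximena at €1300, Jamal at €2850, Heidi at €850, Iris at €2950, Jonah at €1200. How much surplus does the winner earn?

Sorted high to low: Iris €2950, then Jamal €2850, then Ximena €1300, then Jonah €1200, then Ben €900, then Heidi €850.
Iris wins with the top bid and pays the second-highest, €2850.
Surplus = €2950 − €2850 = €100.

€100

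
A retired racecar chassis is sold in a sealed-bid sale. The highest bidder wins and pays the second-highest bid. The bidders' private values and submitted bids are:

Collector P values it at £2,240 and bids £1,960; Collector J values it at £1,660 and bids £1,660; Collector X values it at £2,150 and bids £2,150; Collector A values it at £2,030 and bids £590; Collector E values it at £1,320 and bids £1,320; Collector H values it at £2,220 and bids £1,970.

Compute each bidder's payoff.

Collector P £0, Collector J £0, Collector X £180, Collector A £0, Collector E £0, Collector H £0.

Sorted high to low: Collector X £2,150 > Collector H £1,970 > Collector P £1,960 > Collector J £1,660 > Collector E £1,320 > Collector A £590.
Collector X has the top bid and wins; the price is the second-highest bid, £1,970.
Collector X's payoff = £2,150 − £1,970 = £180. All other bidders lose, so their payoff is 0.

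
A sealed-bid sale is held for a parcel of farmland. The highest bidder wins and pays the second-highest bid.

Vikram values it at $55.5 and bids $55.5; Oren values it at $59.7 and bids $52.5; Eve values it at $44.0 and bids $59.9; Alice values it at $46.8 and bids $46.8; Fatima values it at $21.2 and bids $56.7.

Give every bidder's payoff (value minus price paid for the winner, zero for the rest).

Ordered from highest: Eve $59.9; Fatima $56.7; Vikram $55.5; Oren $52.5; Alice $46.8.
Eve has the top bid and wins; the price is the second-highest bid, $56.7.
Eve's payoff = $44.0 − $56.7 = -$12.7. All other bidders lose, so their payoff is 0.

Vikram $0.0, Oren $0.0, Eve -$12.7, Alice $0.0, Fatima $0.0.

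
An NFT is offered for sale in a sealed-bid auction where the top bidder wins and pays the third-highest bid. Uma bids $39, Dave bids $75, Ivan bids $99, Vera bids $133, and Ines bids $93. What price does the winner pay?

Ordered from highest: Vera $133; Ivan $99; Ines $93; Dave $75; Uma $39.
Vera is the highest bidder, so Vera wins.
Under the third-price rule, the price is the third-highest bid: $93.

Price paid: $93.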